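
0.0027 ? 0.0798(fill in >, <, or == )<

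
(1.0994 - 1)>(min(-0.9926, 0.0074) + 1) True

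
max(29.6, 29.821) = 29.821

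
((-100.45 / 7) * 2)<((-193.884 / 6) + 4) True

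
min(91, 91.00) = 91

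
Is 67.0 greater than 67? No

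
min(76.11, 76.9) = 76.11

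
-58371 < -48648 True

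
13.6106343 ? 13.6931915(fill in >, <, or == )<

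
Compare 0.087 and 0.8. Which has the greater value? 0.8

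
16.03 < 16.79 True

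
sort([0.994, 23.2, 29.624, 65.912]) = [0.994, 23.2, 29.624, 65.912]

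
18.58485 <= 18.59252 True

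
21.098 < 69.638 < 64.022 False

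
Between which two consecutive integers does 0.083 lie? 0 and 1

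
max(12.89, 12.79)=12.89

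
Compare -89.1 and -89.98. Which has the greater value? -89.1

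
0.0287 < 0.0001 False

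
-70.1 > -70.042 False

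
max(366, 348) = 366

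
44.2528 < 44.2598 True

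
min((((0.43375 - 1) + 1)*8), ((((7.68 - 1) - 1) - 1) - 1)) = 3.47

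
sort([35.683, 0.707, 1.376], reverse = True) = [35.683, 1.376, 0.707]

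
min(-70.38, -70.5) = -70.5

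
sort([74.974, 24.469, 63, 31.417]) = [24.469, 31.417, 63, 74.974]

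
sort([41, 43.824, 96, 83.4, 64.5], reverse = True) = [96, 83.4, 64.5, 43.824, 41]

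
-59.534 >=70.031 False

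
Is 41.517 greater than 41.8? No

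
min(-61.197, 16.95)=-61.197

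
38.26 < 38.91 True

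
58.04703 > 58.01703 True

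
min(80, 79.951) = 79.951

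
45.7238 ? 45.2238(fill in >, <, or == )>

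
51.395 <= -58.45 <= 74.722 False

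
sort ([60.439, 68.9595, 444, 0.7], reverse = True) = [444, 68.9595, 60.439, 0.7]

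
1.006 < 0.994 False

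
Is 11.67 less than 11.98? Yes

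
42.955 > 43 False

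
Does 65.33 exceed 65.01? Yes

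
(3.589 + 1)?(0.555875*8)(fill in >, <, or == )>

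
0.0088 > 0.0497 False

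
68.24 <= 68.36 True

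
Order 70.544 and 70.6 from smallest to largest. 70.544, 70.6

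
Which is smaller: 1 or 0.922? 0.922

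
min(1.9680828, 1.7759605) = 1.7759605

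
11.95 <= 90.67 True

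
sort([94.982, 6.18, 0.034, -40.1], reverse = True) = [94.982, 6.18, 0.034, -40.1]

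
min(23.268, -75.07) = -75.07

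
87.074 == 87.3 False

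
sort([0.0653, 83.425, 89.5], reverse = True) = [89.5, 83.425, 0.0653]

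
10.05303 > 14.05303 False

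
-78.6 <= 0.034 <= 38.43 True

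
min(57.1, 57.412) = 57.1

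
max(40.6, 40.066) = 40.6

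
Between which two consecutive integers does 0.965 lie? 0 and 1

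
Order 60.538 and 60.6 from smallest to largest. 60.538, 60.6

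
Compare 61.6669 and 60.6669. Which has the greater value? 61.6669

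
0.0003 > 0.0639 False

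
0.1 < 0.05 False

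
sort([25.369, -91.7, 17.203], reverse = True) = [25.369, 17.203, -91.7]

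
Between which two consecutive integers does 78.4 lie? 78 and 79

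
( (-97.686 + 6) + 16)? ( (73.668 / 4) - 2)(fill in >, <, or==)<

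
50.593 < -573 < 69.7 False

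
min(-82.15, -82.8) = -82.8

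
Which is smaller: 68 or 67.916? 67.916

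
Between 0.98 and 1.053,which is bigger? 1.053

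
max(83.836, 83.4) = 83.836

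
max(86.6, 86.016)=86.6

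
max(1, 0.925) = 1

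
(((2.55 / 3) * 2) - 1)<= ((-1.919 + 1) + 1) False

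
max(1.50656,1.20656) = 1.50656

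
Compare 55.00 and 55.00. They are equal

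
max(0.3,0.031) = 0.3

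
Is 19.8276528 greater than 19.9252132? No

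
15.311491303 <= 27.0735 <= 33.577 True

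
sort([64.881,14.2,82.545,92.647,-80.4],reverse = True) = [92.647,82.545,64.881,14.2,-80.4]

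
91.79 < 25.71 False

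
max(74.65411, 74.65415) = 74.65415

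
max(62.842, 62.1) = 62.842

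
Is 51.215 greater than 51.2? Yes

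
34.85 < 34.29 False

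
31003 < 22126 False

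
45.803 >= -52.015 True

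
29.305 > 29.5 False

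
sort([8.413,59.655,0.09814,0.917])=[0.09814,0.917,8.413,59.655]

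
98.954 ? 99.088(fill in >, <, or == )<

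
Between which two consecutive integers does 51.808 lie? 51 and 52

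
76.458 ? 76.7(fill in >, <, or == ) <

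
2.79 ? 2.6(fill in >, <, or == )>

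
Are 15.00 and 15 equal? Yes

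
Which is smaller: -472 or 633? -472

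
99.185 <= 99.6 True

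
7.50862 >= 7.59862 False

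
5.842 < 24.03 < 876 True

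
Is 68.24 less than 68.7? Yes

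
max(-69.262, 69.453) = 69.453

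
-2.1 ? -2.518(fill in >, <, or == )>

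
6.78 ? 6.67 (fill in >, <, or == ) >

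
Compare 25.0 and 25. They are equal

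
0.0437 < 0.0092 False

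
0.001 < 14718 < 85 False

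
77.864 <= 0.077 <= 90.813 False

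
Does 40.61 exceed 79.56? No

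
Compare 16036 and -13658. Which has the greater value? 16036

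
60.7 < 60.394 False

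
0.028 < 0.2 True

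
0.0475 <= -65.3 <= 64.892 False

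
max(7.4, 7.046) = 7.4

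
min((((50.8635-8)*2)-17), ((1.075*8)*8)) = 68.727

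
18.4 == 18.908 False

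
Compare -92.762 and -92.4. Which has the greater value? -92.4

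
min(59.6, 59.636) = 59.6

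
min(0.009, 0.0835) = 0.009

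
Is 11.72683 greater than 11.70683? Yes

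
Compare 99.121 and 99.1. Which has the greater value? 99.121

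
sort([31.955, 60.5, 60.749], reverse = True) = [60.749, 60.5, 31.955]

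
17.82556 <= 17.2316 False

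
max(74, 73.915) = 74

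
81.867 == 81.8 False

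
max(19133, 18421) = 19133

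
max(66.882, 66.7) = 66.882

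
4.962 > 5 False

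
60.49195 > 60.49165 True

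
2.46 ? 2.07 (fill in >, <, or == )>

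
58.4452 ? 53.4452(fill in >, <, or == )>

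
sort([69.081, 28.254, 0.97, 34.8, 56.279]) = [0.97, 28.254, 34.8, 56.279, 69.081]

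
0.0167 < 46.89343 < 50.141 True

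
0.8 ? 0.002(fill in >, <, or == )>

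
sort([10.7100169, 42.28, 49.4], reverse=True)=[49.4, 42.28, 10.7100169]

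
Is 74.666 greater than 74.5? Yes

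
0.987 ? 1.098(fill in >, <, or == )<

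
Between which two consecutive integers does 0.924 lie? 0 and 1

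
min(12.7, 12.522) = 12.522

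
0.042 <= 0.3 True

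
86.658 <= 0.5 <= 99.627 False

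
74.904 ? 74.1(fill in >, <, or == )>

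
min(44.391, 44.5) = 44.391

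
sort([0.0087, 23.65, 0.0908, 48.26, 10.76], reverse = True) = [48.26, 23.65, 10.76, 0.0908, 0.0087]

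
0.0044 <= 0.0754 True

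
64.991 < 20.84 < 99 False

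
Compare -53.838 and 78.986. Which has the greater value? 78.986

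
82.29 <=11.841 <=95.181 False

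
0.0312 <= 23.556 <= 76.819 True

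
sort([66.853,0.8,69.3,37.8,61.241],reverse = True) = [69.3,66.853,61.241,37.8,0.8]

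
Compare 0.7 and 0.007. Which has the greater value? 0.7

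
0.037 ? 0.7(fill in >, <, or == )<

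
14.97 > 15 False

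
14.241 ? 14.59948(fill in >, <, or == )<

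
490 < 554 True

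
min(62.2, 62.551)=62.2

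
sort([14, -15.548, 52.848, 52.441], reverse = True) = [52.848, 52.441, 14, -15.548]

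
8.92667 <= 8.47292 False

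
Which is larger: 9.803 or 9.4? 9.803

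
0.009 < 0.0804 True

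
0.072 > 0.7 False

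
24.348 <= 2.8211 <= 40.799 False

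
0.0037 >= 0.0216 False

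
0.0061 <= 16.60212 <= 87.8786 True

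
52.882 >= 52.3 True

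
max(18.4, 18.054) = 18.4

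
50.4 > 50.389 True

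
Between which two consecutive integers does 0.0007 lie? 0 and 1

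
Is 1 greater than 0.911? Yes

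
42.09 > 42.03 True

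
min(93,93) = 93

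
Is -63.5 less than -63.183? Yes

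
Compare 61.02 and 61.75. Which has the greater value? 61.75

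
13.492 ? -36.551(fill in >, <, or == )>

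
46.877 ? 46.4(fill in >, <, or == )>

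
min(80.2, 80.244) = 80.2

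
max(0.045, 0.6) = 0.6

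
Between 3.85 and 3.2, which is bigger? 3.85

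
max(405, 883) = 883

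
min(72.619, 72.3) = 72.3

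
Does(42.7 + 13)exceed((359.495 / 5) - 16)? No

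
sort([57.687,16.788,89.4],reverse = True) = [89.4,57.687,16.788]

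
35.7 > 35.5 True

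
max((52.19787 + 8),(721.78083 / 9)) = 80.19787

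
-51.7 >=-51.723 True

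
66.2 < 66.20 False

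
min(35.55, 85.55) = 35.55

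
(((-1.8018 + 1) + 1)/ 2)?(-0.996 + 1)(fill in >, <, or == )>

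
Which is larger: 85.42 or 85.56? 85.56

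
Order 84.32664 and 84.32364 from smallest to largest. 84.32364,84.32664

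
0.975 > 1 False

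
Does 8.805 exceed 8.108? Yes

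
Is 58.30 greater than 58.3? No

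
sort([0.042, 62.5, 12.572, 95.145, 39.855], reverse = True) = [95.145, 62.5, 39.855, 12.572, 0.042]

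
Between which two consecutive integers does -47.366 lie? -48 and -47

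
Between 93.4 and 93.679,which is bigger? 93.679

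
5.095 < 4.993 False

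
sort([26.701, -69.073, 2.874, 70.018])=[-69.073, 2.874, 26.701, 70.018]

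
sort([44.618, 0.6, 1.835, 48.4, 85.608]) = [0.6, 1.835, 44.618, 48.4, 85.608]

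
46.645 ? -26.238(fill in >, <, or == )>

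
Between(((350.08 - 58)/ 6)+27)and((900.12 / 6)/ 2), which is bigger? (((350.08 - 58)/ 6)+27)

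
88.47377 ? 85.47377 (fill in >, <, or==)>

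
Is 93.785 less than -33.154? No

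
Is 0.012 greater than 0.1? No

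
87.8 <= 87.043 False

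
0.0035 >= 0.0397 False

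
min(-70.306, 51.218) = -70.306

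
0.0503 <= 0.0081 False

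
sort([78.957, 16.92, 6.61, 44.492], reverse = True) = [78.957, 44.492, 16.92, 6.61]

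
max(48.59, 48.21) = 48.59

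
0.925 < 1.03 True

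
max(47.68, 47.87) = 47.87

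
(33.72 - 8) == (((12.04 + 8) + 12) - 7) False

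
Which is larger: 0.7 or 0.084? 0.7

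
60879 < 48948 False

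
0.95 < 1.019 True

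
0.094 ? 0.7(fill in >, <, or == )<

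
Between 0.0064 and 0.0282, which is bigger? 0.0282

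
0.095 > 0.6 False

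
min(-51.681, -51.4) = -51.681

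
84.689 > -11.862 True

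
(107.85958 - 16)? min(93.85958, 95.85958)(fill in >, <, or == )<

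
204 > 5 True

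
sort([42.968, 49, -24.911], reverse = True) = [49, 42.968, -24.911]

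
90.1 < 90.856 True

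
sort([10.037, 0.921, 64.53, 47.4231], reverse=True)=[64.53, 47.4231, 10.037, 0.921]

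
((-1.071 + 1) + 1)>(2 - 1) False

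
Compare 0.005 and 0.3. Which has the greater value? 0.3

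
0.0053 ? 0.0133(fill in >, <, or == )<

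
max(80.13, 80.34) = 80.34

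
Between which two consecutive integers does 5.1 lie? 5 and 6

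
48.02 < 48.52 True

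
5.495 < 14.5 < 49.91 True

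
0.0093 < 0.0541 True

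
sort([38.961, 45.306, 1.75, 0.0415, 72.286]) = [0.0415, 1.75, 38.961, 45.306, 72.286]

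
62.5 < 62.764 True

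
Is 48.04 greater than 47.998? Yes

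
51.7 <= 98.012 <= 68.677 False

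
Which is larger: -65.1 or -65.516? -65.1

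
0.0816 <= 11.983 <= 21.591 True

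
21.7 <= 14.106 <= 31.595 False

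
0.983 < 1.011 True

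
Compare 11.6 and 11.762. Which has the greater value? 11.762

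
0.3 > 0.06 True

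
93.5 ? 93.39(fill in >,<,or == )>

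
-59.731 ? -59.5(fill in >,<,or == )<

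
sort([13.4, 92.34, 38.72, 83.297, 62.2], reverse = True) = [92.34, 83.297, 62.2, 38.72, 13.4]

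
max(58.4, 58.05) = 58.4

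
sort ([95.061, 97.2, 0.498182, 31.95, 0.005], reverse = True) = [97.2, 95.061, 31.95, 0.498182, 0.005]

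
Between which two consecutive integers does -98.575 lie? -99 and -98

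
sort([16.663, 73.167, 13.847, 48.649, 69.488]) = [13.847, 16.663, 48.649, 69.488, 73.167]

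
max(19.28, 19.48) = 19.48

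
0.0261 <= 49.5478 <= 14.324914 False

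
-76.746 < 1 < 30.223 True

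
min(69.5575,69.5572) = 69.5572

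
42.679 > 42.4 True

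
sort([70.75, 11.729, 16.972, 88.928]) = [11.729, 16.972, 70.75, 88.928]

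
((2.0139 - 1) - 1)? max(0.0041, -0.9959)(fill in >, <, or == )>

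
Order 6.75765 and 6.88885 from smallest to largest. 6.75765, 6.88885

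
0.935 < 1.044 True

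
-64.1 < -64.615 False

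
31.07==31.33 False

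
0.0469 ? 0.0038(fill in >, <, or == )>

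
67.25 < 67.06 False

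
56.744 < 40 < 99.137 False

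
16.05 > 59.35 False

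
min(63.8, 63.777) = 63.777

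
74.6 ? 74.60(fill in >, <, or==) ==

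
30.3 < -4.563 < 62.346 False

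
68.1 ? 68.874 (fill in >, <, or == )<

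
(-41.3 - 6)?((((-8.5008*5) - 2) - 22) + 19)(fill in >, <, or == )>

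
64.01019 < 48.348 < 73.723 False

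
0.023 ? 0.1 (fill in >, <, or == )<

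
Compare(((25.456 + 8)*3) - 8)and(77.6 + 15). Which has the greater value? (77.6 + 15)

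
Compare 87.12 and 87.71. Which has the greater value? 87.71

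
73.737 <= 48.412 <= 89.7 False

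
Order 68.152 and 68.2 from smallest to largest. 68.152, 68.2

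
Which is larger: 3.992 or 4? 4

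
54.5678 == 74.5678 False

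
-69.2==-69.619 False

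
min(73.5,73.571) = 73.5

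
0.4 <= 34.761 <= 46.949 True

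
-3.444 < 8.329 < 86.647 True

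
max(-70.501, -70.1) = -70.1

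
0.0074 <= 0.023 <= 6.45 True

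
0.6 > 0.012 True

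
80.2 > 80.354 False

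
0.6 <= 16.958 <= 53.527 True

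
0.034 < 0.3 True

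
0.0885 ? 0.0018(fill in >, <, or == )>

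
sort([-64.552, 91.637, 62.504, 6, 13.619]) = [-64.552, 6, 13.619, 62.504, 91.637]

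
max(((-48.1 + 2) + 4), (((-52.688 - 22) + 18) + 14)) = -42.1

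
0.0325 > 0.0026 True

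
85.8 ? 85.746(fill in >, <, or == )>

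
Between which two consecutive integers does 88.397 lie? 88 and 89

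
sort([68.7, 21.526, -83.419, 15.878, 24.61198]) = [-83.419, 15.878, 21.526, 24.61198, 68.7]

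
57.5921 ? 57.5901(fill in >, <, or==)>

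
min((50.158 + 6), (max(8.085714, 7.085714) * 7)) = 56.158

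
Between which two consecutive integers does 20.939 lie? 20 and 21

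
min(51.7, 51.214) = 51.214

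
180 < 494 True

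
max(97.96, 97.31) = 97.96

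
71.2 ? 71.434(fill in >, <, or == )<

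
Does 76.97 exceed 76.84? Yes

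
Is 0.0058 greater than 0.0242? No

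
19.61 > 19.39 True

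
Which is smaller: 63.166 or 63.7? 63.166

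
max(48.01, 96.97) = 96.97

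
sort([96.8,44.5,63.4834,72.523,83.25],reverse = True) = [96.8,83.25,72.523,63.4834,44.5]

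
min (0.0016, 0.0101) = 0.0016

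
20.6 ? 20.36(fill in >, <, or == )>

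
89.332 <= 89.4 True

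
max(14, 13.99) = 14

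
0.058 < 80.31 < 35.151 False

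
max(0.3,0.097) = 0.3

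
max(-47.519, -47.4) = -47.4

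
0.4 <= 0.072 False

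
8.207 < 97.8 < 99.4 True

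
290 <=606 True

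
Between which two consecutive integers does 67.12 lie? 67 and 68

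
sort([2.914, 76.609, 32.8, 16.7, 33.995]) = [2.914, 16.7, 32.8, 33.995, 76.609]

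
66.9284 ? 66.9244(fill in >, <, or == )>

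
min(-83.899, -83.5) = -83.899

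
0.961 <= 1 True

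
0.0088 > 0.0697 False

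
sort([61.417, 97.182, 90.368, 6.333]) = [6.333, 61.417, 90.368, 97.182]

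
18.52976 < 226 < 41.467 False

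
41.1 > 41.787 False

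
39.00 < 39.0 False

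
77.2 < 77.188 False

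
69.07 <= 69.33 True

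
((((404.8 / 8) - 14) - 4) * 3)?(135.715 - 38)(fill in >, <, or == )>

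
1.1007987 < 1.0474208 False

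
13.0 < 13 False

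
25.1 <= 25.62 True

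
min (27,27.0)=27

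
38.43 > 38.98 False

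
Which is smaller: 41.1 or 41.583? 41.1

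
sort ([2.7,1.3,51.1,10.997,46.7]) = [1.3,2.7,10.997,46.7,51.1]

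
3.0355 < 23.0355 True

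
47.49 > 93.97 False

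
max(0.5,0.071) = 0.5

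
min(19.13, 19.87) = 19.13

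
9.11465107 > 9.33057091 False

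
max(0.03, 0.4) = 0.4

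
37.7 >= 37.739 False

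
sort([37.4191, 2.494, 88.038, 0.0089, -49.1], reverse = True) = [88.038, 37.4191, 2.494, 0.0089, -49.1]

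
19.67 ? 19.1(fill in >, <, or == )>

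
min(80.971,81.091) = 80.971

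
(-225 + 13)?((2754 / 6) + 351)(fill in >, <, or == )<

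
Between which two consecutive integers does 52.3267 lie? 52 and 53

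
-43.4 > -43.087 False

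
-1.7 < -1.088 True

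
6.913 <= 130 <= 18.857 False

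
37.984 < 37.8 False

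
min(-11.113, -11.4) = -11.4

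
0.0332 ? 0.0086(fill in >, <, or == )>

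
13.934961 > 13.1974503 True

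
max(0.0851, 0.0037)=0.0851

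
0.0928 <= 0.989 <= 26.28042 True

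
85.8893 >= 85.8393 True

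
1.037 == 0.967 False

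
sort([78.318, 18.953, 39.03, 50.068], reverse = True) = [78.318, 50.068, 39.03, 18.953]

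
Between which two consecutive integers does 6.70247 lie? 6 and 7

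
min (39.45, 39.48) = 39.45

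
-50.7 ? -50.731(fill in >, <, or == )>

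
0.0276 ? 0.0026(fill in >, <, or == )>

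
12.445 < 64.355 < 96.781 True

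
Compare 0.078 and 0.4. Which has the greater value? 0.4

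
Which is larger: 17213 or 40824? 40824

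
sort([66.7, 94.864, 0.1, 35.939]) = [0.1, 35.939, 66.7, 94.864]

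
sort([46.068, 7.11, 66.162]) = [7.11, 46.068, 66.162]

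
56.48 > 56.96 False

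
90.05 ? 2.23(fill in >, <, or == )>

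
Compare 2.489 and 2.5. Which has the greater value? 2.5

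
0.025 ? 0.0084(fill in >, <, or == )>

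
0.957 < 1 True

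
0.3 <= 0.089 False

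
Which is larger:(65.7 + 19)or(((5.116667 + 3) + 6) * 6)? (((5.116667 + 3) + 6) * 6)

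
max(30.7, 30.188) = 30.7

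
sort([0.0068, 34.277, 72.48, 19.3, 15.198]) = [0.0068, 15.198, 19.3, 34.277, 72.48]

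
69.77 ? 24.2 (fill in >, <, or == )>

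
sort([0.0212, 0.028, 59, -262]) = [-262, 0.0212, 0.028, 59]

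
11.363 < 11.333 False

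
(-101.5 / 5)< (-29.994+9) False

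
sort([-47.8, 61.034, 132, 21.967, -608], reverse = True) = [132, 61.034, 21.967, -47.8, -608]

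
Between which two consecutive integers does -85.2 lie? -86 and -85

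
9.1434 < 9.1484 True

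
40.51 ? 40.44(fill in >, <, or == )>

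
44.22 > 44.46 False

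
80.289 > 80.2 True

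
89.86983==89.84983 False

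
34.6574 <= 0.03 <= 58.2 False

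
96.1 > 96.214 False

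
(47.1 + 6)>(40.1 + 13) False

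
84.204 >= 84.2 True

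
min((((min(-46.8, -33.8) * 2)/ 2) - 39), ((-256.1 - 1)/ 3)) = -85.8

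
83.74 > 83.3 True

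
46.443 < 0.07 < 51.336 False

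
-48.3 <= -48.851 False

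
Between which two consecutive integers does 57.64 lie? 57 and 58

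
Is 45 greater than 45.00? No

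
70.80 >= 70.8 True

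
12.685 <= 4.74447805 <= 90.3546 False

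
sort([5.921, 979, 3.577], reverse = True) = [979, 5.921, 3.577]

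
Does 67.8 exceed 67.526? Yes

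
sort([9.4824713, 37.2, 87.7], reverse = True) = [87.7, 37.2, 9.4824713]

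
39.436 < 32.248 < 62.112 False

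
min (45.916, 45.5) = 45.5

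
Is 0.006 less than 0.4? Yes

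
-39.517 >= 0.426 False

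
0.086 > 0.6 False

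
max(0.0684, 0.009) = 0.0684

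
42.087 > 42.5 False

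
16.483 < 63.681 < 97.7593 True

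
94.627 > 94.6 True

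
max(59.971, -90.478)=59.971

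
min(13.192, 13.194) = 13.192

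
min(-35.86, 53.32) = -35.86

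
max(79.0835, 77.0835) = 79.0835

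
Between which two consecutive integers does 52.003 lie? 52 and 53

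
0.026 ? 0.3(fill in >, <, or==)<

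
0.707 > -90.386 True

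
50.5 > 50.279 True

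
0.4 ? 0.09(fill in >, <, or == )>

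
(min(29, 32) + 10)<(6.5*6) False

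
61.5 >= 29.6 True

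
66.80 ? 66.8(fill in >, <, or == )==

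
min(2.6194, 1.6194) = 1.6194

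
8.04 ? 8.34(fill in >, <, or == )<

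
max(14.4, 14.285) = 14.4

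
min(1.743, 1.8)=1.743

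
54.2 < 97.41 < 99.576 True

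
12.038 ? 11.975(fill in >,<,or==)>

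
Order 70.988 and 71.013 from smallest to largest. 70.988, 71.013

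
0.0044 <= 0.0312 True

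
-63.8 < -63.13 True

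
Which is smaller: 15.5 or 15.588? 15.5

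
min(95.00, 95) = 95.00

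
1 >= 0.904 True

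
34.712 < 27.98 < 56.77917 False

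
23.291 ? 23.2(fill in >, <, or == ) >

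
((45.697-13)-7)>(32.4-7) True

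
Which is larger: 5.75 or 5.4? 5.75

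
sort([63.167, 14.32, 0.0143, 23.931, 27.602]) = [0.0143, 14.32, 23.931, 27.602, 63.167]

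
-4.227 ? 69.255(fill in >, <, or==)<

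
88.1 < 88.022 False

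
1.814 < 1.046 False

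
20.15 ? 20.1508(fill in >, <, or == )<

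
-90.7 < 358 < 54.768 False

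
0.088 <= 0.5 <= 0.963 True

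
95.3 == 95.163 False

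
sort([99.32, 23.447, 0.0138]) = [0.0138, 23.447, 99.32]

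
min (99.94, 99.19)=99.19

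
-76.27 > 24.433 False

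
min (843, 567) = 567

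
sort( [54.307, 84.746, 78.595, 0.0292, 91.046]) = [0.0292, 54.307, 78.595, 84.746, 91.046]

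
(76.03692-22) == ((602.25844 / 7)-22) False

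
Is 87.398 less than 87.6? Yes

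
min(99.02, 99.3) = 99.02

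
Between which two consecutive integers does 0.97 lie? 0 and 1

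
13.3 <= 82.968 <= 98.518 True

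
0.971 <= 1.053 True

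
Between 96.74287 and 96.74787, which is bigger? 96.74787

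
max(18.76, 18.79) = 18.79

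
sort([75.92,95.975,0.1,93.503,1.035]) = [0.1,1.035,75.92,93.503,95.975]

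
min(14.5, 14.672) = 14.5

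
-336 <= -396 False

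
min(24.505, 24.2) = 24.2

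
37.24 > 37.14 True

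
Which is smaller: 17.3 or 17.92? 17.3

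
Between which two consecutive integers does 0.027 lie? 0 and 1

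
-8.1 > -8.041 False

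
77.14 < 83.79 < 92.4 True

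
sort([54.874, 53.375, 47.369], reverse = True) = [54.874, 53.375, 47.369]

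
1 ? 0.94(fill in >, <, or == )>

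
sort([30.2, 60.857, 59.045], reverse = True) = [60.857, 59.045, 30.2]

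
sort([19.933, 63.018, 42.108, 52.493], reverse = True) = [63.018, 52.493, 42.108, 19.933]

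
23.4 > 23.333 True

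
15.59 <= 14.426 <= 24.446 False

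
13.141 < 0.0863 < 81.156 False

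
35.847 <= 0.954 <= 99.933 False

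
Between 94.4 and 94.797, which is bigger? 94.797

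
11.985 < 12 True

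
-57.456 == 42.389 False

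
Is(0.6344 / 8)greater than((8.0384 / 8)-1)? Yes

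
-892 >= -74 False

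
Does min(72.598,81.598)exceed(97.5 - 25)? Yes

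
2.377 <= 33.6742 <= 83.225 True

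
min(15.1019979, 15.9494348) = 15.1019979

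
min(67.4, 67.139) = 67.139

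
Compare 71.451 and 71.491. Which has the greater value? 71.491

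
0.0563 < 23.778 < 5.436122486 False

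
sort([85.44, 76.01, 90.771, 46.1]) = [46.1, 76.01, 85.44, 90.771]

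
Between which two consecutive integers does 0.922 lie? 0 and 1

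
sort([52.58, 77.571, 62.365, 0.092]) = [0.092, 52.58, 62.365, 77.571]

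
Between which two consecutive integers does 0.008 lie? 0 and 1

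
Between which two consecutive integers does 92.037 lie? 92 and 93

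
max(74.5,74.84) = 74.84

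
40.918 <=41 True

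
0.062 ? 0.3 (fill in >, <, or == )<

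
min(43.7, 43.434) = 43.434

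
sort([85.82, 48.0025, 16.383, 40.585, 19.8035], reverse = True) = [85.82, 48.0025, 40.585, 19.8035, 16.383]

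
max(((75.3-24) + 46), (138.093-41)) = 97.3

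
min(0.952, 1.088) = 0.952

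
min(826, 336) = 336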